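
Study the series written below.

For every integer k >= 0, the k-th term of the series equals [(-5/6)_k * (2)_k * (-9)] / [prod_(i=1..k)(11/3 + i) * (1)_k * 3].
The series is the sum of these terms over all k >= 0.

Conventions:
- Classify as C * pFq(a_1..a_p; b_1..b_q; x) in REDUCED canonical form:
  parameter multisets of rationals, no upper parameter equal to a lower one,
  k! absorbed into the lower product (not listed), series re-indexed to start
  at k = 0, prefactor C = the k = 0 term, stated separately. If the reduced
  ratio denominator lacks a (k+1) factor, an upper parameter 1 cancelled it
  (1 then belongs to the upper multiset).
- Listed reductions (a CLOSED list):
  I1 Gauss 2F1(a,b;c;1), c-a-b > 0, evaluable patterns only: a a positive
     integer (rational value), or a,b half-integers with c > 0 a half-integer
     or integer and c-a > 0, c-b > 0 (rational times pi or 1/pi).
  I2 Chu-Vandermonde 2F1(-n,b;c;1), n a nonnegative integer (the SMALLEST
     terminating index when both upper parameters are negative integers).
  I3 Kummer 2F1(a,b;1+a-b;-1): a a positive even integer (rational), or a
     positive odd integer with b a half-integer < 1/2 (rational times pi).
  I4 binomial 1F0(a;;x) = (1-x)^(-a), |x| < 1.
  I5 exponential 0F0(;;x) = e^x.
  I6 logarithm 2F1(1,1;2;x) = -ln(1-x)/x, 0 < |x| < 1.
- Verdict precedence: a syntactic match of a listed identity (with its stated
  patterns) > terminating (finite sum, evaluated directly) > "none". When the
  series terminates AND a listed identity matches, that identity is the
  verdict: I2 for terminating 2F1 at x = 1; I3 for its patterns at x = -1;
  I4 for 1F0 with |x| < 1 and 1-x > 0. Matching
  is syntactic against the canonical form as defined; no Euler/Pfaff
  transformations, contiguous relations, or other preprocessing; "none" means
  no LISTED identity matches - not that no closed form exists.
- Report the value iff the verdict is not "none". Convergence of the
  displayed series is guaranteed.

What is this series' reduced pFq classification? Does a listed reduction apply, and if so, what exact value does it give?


Key step: t_0 being -3, (1)_k (C = -3) is k! itself.
Term ratio: r(k) = 1 * (k-5/6) (k+2) / [(k+14/3) (k+1)] - rational in k. x = 1; t_0 = -3; negate the roots.

The series (x = 1) is 2F1: upper {-5/6, 2}, lower {14/3}, prefactor -3. Verdict (x = 1): Gauss's theorem (I1) applies (x = 1: the Gamma ratio telescopes since c-a-b = 7/2 > 0 and a = 2 in Z>0). Value: -352/189.


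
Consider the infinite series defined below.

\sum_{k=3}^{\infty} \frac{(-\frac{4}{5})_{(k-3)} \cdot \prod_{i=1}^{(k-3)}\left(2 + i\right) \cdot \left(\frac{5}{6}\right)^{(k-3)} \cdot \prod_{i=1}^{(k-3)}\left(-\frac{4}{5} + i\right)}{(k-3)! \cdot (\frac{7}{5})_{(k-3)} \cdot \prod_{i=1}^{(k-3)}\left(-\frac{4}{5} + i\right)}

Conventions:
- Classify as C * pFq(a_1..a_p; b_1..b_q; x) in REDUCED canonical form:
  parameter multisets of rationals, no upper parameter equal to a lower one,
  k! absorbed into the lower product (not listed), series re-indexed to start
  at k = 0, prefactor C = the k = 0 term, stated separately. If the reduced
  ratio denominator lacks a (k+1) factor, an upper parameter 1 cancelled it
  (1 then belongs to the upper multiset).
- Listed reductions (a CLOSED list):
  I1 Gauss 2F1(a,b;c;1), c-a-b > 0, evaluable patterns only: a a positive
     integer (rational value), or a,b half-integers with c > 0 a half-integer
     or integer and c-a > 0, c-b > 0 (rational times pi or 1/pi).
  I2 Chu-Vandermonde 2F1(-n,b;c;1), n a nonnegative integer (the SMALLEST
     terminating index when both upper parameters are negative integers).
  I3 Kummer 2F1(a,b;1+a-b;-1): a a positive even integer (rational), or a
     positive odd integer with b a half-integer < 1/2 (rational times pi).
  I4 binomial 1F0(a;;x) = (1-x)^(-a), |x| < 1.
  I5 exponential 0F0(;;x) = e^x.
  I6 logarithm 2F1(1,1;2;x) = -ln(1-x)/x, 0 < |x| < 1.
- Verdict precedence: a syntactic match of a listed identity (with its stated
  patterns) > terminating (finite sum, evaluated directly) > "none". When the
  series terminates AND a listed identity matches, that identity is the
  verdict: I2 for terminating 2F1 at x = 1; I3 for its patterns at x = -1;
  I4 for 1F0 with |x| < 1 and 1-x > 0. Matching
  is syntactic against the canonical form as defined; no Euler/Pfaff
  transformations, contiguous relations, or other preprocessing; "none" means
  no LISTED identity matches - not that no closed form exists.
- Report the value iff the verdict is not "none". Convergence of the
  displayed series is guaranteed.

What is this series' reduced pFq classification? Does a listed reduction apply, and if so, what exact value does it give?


Classification (C = 1): 2F1 with upper {-\frac{4}{5}, 3}, lower {\frac{7}{5}}, argument x = \frac{5}{6}. Verdict: none here - no I1-I6 shape fits x = \frac{5}{6} with lower {\frac{7}{5}}.

Key step: t_0 = 1 here, and the running product (prefactor 1) telescopes to a rising factorial.
Ratio: r(k) = \frac{5}{6} * (k-\frac{4}{5}) (k+3) / [(k+\frac{7}{5}) (k+1)] - poly over poly, x = \frac{5}{6} from leading terms; C = 1 at k = 0.


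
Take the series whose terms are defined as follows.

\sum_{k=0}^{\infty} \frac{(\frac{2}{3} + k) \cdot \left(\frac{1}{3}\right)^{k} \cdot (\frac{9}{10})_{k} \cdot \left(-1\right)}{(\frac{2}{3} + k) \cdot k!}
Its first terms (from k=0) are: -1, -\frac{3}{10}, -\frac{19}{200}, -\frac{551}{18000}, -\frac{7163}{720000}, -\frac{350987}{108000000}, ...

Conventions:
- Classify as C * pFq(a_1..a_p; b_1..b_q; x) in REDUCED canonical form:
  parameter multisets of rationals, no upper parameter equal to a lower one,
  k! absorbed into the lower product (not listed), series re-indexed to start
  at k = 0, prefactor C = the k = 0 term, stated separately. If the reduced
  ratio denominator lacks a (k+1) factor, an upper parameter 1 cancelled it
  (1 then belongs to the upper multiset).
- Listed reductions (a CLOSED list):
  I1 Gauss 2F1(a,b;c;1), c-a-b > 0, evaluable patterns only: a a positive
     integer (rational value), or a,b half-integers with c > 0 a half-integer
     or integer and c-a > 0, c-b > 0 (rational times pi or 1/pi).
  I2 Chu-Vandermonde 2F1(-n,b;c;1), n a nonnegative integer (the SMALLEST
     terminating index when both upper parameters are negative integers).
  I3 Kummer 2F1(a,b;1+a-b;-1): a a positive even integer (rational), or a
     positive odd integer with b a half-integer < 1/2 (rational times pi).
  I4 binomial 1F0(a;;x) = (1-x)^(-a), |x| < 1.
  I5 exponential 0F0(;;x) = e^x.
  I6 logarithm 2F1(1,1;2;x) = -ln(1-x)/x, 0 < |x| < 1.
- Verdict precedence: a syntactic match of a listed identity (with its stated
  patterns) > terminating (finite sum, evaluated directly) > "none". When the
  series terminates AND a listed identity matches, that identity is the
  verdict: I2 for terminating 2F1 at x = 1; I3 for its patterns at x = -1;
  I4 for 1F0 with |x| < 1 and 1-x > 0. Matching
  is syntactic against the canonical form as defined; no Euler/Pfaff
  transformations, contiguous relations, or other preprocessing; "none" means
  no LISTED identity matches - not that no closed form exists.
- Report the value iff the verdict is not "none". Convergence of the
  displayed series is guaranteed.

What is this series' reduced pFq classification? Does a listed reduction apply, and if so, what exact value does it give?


This is -1 * 1F0(\frac{9}{10}; -; \frac{1}{3}) in reduced canonical form. Verdict: this is the binomial series (I4) (the 1F0 binomial series: exponent -9/10, x = \frac{1}{3}). Exact value: \left(-1\right) \cdot \left(\frac{2}{3}\right)^{-\frac{9}{10}}.

The tell: from the first term -1: the factor k + 2/3 cancels (top and bottom), leaving C = -1.
Adjacent-term ratio: r(k) = \frac{1}{3} * (k+\frac{9}{10}) / [(k+1)] - rational in k. x = \frac{1}{3}; t_0 = -1; negate the roots.


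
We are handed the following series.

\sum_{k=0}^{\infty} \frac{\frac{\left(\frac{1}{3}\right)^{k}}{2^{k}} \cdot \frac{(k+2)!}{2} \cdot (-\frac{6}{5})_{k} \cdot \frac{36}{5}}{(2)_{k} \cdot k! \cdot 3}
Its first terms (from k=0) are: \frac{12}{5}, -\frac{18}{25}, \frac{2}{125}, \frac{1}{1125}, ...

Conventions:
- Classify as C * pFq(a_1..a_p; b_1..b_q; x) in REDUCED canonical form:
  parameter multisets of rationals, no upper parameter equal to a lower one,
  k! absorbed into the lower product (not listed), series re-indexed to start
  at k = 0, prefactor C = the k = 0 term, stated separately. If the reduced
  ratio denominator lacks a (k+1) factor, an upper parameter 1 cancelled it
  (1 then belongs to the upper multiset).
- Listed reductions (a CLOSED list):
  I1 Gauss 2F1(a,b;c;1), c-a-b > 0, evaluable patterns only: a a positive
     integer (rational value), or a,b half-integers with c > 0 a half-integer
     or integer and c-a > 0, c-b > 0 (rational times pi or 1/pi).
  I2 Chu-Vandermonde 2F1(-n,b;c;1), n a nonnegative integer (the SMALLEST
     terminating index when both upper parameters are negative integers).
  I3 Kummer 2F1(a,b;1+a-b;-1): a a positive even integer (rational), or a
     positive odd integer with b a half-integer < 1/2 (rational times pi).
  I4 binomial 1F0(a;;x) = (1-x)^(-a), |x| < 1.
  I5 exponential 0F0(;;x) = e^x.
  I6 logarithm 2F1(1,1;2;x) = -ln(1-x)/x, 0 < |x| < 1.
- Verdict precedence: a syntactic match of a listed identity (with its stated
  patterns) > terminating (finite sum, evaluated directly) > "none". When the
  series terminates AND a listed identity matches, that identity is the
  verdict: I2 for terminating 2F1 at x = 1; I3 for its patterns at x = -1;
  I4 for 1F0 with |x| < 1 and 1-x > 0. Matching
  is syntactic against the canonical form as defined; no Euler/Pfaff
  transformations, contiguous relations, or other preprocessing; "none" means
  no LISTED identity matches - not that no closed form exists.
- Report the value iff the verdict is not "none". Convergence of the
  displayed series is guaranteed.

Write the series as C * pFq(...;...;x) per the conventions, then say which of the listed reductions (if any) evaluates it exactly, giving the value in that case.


Canonical form: C = \frac{12}{5} times 2F1 with upper {-\frac{6}{5}, 3}, lower {2}, x = \frac{1}{6}. Verdict: none. No listed pattern accepts 2F1(-\frac{6}{5}, 3; 2; \frac{1}{6}).

Key observation: x = \frac{1}{6} and the constant factors (C = 12/5) combine into one prefactor.
Consecutive-term ratio: r(k) = \frac{1}{6} * (k-\frac{6}{5}) (k+3) / [(k+2) (k+1)] - rational in k, leading ratio \frac{1}{6}; with t_0 = \frac{12}{5}, classification follows.


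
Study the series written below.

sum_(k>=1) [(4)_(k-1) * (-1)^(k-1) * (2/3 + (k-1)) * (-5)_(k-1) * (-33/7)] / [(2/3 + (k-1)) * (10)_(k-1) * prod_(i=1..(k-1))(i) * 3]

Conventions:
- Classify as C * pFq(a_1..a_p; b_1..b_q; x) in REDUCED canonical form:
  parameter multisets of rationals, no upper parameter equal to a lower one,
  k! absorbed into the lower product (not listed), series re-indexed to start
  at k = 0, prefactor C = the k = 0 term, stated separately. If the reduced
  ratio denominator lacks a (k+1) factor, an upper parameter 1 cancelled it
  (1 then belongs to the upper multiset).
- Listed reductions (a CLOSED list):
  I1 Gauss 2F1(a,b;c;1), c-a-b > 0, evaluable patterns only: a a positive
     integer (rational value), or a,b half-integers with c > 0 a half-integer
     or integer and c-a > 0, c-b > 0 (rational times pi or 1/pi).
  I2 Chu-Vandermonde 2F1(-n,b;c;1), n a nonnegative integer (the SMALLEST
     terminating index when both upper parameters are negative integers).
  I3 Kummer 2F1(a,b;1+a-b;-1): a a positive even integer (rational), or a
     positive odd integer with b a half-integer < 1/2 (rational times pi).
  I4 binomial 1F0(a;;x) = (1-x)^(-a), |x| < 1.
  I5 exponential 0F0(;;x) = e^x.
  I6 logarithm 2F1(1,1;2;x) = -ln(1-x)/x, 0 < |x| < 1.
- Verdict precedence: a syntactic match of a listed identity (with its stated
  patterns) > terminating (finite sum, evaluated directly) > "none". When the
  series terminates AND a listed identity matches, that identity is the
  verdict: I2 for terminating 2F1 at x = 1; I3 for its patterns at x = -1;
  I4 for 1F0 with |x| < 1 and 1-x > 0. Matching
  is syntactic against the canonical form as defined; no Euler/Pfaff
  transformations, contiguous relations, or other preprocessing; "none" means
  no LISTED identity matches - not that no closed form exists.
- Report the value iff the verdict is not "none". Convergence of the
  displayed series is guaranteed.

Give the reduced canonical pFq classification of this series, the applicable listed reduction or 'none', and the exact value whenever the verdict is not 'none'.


Prefactor -11/7, argument -1: 2F1 with upper {-5, 4} over lower {10}. Verdict (x = -1): the Kummer evaluation I3 applies (x = -1; c = 10 equals 1+a-b for upper {-5, 4}: listed pattern). Hence: -66/7.

Structural cue: x = (-1) and the product of the first k integers (C = -11/7, x = -1) is k!.
Step ratio: r(k) = (-1) * (k-5) (k+4) / [(k+10) (k+1)] - rational in k, leading ratio (-1); with t_0 = -11/7, classification follows.


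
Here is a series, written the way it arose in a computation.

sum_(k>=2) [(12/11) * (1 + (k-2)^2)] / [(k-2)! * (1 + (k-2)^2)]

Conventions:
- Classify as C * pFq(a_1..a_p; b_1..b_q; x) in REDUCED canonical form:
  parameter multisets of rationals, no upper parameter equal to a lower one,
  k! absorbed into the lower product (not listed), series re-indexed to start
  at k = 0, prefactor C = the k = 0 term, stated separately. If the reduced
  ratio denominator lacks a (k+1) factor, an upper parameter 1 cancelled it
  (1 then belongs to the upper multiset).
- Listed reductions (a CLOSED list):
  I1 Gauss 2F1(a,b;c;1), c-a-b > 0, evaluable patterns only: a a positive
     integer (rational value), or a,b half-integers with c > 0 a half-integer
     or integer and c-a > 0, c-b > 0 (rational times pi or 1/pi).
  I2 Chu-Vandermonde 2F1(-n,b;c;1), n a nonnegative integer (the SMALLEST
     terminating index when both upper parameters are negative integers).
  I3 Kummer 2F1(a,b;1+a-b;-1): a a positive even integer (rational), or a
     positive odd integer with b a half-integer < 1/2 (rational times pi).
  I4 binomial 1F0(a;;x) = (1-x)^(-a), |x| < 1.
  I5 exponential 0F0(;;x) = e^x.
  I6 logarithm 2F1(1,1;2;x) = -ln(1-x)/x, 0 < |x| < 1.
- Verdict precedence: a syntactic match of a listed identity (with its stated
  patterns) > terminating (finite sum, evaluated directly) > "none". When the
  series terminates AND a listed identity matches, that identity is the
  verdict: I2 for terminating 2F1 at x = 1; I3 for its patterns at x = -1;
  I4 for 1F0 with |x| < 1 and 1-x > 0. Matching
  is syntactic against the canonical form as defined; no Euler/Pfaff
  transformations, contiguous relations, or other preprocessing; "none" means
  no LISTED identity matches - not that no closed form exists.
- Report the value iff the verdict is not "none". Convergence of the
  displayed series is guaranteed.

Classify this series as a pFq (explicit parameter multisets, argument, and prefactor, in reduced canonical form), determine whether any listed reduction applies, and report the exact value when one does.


Classification (C = 12/11): 0F0 with upper {-}, lower {-}, argument x = 1. Verdict: exponential (I5) matches (the 0F0 exponential series at x = 1). Its exact value is (12/11) * e^(1).

The tell: t_0 = 12/11 here, and striking the common factor k^2 + 1 reduces the term (C = 12/11, x = 1).
Consecutive-term ratio: r(k) = 1 * 1 / [(k+1)] - poly over poly, x = 1 from leading terms; C = 12/11 at k = 0.


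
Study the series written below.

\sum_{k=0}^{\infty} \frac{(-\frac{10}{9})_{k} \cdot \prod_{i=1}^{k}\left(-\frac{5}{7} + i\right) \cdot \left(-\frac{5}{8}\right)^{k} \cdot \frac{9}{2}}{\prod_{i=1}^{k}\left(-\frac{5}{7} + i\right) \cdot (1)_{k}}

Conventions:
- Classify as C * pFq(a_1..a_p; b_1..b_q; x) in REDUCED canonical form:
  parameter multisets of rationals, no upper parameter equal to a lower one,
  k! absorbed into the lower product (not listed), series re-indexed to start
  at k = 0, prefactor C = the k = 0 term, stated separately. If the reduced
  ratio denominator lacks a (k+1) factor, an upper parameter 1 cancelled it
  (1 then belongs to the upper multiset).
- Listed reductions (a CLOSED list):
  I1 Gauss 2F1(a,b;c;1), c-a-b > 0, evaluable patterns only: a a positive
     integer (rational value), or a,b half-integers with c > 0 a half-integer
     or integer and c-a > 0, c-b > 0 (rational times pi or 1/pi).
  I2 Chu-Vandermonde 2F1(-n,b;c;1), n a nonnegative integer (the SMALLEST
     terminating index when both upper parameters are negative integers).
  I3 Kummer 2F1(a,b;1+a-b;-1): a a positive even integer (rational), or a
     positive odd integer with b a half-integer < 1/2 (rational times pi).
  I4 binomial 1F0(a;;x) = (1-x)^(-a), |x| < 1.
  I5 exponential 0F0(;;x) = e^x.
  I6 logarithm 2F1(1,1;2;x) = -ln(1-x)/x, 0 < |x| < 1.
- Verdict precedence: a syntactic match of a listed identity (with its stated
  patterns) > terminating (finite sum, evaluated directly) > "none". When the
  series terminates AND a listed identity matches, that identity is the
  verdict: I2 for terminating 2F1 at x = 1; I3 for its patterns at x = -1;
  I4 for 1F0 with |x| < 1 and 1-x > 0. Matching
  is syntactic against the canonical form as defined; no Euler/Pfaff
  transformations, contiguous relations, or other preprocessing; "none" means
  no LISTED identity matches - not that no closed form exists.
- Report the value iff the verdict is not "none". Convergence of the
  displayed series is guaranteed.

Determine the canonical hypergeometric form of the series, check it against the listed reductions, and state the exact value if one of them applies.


This is \frac{9}{2} * 1F0(-\frac{10}{9}; -; -\frac{5}{8}) in reduced canonical form. Verdict: binomial (I4) fires (the 1F0 binomial series: exponent 10/9, x = -\frac{5}{8}). Its exact value is \frac{9}{2} \cdot \left(\frac{13}{8}\right)^{\frac{10}{9}}.

First insight: from the first term \frac{9}{2}: (1)_k (C = 9/2, x = -5/8) is k! itself.
Ratio: r(k) = -\frac{5}{8} * (k-\frac{10}{9}) / [(k+1)] ; factor over Q: parameters, x = -\frac{5}{8}, and C = \frac{9}{2}.


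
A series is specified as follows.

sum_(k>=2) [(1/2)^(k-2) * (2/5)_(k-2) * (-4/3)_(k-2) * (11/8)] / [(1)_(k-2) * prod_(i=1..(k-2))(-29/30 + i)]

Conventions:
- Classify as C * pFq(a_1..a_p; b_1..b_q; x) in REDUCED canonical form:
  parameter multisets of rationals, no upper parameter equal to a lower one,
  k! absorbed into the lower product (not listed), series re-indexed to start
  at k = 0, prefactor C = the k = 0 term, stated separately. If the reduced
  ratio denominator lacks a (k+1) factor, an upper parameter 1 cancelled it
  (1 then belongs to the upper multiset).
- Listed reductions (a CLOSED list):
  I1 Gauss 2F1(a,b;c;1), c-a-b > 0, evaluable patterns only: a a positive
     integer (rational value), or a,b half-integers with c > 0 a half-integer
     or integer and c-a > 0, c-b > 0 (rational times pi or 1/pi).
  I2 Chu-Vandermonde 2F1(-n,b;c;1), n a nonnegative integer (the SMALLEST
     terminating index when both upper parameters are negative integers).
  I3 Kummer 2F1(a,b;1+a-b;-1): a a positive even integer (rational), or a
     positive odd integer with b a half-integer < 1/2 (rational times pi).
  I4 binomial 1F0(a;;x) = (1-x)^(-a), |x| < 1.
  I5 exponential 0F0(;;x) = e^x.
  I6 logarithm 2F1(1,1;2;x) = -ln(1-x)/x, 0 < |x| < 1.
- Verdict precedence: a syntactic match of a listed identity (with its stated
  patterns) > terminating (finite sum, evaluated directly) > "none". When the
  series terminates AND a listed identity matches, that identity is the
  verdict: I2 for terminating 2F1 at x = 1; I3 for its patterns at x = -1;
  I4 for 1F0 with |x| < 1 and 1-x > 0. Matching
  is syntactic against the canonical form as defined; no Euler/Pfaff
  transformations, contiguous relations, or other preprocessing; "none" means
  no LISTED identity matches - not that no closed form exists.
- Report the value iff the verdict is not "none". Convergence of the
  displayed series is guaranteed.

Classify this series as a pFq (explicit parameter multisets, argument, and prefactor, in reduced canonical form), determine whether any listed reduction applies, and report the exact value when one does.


With C = 11/8: the canonical form is 2F1(-4/3, 2/5; 1/30; 1/2). Verdict: none - this 2F1 at x = 1/2 matches no listed pattern, and upper {-4/3, 2/5} holds no stopper.

Key observation: with t_0 = 11/8, (1)_k (C = 11/8, x = 1/2) is k! itself.
Ratio: r(k) = (1/2) * (k-4/3) (k+2/5) / [(k+1/30) (k+1)] - rational in k. x = (1/2); t_0 = 11/8; negate the roots.


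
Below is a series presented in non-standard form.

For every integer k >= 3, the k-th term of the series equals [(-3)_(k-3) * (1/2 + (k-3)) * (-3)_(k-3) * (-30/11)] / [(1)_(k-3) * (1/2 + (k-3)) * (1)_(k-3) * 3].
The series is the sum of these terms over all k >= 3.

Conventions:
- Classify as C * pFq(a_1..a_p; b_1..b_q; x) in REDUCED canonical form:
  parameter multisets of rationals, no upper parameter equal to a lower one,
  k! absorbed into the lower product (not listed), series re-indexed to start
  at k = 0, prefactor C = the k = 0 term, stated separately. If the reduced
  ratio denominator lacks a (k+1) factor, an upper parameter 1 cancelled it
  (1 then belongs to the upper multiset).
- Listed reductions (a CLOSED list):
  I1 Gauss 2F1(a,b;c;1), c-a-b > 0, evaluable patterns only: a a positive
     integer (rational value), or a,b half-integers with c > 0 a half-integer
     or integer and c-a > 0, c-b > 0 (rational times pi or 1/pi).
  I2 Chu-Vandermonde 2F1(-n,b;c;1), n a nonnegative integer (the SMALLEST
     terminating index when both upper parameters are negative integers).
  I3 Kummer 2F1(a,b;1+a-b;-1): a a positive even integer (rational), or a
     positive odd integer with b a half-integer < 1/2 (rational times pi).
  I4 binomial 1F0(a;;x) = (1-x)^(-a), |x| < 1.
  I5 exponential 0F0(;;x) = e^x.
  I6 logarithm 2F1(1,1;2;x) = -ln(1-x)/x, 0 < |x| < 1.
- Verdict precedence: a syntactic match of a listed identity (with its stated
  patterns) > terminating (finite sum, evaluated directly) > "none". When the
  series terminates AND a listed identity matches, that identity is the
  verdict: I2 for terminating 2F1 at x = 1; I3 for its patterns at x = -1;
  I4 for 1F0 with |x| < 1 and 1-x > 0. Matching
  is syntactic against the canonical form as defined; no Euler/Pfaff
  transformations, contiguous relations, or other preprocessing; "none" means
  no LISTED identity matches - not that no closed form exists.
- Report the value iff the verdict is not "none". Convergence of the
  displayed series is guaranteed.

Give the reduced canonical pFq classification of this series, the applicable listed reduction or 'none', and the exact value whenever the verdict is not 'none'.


x = 1 here; the reduced form reads 2F1, upper {-3, -3}, lower {1}, C = -10/11. Verdict: Chu-Vandermonde (I2) applies (terminating 2F1 at x = 1 with n = 3, b = -3, c = 1). Its exact value is -200/11.

The tell: x = 1 and (1)_k (C = -10/11) is k! itself.
Consecutive-term ratio: r(k) = 1 * (k-3) (k-3) / [(k+1) (k+1)] - rational; roots negated = parameters, x = 1, C = -10/11.


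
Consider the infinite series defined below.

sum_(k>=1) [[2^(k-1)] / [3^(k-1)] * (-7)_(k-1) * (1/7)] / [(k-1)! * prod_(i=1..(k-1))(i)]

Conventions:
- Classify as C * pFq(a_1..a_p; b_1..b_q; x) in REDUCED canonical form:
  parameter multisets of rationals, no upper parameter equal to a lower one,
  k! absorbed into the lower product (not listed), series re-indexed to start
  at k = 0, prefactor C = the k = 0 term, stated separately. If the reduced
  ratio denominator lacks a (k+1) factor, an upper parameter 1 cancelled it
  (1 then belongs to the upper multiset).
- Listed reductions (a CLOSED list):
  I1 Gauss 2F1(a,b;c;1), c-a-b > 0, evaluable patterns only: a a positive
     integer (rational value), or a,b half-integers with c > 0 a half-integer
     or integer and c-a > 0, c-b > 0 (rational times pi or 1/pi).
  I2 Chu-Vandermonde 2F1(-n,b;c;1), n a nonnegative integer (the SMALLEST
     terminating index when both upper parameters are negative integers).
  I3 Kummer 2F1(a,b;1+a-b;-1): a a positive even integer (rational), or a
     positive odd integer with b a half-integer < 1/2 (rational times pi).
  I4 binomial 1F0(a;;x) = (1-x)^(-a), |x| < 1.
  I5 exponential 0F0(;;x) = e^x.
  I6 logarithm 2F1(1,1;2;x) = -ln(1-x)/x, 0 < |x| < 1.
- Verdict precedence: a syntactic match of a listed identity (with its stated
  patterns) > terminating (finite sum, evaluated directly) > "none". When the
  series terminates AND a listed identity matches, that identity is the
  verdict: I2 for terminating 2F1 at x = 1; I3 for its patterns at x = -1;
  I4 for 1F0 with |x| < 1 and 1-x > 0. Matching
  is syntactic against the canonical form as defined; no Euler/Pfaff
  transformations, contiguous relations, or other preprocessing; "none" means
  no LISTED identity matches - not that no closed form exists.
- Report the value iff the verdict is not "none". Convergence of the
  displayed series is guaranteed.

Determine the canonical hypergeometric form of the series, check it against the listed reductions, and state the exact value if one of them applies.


Prefactor 1/7, argument 2/3: 1F1 with upper {-7} over lower {1}. Verdict: terminating. With -7 upstairs the series is a 8-term polynomial sum; evaluated term by term. Exact value: -318641/4822335.

First insight: from the first term 1/7: the denominator's factorial ratio (C = 1/7, x = 2/3) is a lower Pochhammer.
Consecutive-term ratio: r(k) = (2/3) * (k-7) / [(k+1) (k+1)] ; factor over Q: parameters, x = (2/3), and C = 1/7.


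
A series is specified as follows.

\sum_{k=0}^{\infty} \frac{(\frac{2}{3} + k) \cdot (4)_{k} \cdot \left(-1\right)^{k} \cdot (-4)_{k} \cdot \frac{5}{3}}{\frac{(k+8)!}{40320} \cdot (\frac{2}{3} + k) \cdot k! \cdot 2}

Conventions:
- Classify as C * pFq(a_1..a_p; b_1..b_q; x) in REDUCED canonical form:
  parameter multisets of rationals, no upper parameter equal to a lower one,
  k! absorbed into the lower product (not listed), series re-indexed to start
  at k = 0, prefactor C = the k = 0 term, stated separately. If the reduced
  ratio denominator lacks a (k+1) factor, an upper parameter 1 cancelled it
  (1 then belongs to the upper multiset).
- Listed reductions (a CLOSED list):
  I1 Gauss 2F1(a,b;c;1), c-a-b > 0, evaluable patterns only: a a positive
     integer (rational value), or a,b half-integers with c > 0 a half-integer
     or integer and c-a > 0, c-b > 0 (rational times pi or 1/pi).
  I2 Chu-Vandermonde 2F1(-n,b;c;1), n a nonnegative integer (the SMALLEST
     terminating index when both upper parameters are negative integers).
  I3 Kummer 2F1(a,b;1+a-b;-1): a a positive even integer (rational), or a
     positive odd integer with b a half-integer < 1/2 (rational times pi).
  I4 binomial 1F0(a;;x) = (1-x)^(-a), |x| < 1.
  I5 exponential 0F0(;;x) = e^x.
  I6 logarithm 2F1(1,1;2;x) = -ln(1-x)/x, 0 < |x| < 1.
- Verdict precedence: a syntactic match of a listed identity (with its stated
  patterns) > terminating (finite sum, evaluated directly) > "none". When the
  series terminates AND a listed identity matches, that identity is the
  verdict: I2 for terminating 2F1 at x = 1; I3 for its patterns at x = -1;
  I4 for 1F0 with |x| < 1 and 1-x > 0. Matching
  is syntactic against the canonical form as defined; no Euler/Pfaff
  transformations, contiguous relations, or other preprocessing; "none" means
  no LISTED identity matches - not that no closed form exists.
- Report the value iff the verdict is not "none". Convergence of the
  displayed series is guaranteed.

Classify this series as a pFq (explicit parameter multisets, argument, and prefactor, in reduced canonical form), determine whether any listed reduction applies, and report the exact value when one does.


This is \frac{5}{6} * 2F1(-4, 4; 9; -1) in reduced canonical form. Verdict (x = -1): Kummer's theorem (I3) applies (x = -1; c = 9 equals 1+a-b for upper {-4, 4}: listed pattern). Hence: \frac{35}{9}.

First insight: from the first term \frac{5}{6}: the constant factors (prefactor 5/6) combine into one prefactor.
Ratio: r(k) = -1 * (k-4) (k+4) / [(k+9) (k+1)] - rational in k. x = -1; t_0 = \frac{5}{6}; negate the roots.


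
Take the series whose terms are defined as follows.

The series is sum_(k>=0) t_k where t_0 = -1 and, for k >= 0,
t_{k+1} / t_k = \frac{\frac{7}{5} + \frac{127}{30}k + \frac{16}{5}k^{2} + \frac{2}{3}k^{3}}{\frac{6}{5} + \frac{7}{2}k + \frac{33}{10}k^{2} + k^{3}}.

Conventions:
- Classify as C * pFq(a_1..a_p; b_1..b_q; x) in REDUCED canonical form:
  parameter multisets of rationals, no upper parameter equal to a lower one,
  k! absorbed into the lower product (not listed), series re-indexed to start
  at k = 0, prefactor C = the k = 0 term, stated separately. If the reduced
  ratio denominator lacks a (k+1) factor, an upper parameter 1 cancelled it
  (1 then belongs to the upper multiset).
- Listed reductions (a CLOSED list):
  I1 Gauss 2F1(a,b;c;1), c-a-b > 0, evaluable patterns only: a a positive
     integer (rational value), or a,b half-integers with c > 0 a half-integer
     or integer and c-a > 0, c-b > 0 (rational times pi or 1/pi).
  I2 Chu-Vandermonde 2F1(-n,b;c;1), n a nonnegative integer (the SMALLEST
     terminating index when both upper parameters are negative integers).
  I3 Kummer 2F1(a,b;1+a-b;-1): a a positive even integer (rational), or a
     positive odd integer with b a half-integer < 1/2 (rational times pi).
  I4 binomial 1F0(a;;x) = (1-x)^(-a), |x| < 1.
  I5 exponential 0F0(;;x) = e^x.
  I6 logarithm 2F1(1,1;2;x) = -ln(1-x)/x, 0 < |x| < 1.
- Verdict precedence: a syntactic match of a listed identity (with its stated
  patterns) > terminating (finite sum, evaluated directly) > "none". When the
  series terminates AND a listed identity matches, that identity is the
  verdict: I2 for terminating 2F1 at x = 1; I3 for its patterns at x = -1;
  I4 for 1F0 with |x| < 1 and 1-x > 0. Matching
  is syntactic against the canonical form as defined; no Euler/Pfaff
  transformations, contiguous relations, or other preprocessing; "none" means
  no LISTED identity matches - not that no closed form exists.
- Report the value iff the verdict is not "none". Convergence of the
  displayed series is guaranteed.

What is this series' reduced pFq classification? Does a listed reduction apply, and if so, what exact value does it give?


This is -1 * 2F1(\frac{1}{2}, \frac{14}{5}; \frac{4}{5}; \frac{2}{3}) in reduced canonical form. Verdict: none - this 2F1 at x = \frac{2}{3} matches no listed pattern, and upper {\frac{1}{2}, \frac{14}{5}} holds no stopper.

Structural cue: with t_0 = -1, the expanded ratio factors over Q; prefactor -1, roots give parameters.
Step ratio: r(k) = \frac{2}{3} * (k+\frac{1}{2}) (k+\frac{14}{5}) / [(k+\frac{4}{5}) (k+1)] ; factor over Q: parameters, x = \frac{2}{3}, and C = -1.


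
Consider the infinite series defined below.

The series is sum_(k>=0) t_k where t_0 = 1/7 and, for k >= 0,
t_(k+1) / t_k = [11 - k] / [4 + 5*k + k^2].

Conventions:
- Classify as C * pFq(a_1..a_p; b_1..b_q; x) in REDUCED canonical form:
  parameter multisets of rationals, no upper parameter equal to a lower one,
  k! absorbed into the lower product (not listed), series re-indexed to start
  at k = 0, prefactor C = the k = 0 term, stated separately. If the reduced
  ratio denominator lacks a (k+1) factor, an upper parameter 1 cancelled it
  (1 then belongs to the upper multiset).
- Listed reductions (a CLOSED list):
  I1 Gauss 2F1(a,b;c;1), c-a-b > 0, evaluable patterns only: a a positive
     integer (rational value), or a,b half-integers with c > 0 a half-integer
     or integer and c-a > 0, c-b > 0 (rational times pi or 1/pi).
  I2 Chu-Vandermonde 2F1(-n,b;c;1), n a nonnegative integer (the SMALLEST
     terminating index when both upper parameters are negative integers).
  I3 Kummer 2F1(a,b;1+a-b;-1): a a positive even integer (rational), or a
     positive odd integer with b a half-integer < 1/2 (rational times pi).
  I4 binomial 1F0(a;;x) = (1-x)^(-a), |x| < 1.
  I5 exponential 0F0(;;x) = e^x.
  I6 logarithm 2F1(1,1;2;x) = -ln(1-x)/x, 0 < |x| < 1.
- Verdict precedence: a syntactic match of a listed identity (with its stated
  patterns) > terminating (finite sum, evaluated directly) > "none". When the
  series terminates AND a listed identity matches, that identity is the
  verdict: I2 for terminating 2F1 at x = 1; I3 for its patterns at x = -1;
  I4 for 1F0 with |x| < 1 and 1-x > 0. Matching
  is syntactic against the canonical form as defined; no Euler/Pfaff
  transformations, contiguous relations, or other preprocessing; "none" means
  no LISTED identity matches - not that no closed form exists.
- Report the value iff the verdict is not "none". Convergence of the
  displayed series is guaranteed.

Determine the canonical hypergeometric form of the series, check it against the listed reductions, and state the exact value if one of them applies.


At argument -1: a 1F1 with upper {-11}, lower {4}, scaled by C = 1/7. Verdict: terminating. With -11 upstairs the series is a 12-term polynomial sum; evaluated term by term. Value: 24249563369/20341601280.

Key step: with t_0 = 1/7, roots of the ratio polynomials (prefactor 1/7) are the negated parameters.
Step ratio: r(k) = (-1) * (k-11) / [(k+4) (k+1)] - rational in k. x = (-1); t_0 = 1/7; negate the roots.


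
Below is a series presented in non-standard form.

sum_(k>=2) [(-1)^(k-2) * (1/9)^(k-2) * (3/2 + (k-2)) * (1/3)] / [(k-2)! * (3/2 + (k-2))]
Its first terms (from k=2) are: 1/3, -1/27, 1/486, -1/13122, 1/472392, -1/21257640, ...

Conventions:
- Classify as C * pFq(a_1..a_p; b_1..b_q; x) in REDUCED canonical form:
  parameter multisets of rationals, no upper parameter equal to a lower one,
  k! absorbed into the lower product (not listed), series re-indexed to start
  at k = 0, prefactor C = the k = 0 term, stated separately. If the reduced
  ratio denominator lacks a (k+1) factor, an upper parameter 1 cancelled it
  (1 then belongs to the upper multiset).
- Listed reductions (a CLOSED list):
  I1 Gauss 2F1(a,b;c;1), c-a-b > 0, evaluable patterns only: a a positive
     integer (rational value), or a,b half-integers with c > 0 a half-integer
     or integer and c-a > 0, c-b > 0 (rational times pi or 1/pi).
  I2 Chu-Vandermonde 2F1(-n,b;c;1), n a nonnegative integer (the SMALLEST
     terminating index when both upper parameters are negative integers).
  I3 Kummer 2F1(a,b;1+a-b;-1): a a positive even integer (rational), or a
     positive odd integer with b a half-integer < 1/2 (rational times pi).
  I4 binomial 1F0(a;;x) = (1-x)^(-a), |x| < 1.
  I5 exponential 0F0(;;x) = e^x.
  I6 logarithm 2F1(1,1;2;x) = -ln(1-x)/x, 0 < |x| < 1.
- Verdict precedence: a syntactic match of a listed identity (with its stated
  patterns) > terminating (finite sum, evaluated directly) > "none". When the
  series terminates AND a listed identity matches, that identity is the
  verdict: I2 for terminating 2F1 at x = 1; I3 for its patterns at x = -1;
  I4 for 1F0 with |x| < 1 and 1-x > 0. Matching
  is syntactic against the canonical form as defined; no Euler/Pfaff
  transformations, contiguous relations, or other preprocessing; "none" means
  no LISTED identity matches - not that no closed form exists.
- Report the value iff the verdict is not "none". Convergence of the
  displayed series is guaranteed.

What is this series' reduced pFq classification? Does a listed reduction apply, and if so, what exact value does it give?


This is 1/3 * 0F0(-; -; -1/9) in reduced canonical form. Verdict (x = -1/9): the I5 exponential reduction applies (the 0F0 exponential series at x = -1/9). Hence: (1/3) * e^(-1/9).

Key step: x = (-1/9) and the (-1)^k factor (C = 1/3) folds into the argument's sign.
Consecutive-term ratio: r(k) = (-1/9) * 1 / [(k+1)] - rational; roots negated = parameters, x = (-1/9), C = 1/3.


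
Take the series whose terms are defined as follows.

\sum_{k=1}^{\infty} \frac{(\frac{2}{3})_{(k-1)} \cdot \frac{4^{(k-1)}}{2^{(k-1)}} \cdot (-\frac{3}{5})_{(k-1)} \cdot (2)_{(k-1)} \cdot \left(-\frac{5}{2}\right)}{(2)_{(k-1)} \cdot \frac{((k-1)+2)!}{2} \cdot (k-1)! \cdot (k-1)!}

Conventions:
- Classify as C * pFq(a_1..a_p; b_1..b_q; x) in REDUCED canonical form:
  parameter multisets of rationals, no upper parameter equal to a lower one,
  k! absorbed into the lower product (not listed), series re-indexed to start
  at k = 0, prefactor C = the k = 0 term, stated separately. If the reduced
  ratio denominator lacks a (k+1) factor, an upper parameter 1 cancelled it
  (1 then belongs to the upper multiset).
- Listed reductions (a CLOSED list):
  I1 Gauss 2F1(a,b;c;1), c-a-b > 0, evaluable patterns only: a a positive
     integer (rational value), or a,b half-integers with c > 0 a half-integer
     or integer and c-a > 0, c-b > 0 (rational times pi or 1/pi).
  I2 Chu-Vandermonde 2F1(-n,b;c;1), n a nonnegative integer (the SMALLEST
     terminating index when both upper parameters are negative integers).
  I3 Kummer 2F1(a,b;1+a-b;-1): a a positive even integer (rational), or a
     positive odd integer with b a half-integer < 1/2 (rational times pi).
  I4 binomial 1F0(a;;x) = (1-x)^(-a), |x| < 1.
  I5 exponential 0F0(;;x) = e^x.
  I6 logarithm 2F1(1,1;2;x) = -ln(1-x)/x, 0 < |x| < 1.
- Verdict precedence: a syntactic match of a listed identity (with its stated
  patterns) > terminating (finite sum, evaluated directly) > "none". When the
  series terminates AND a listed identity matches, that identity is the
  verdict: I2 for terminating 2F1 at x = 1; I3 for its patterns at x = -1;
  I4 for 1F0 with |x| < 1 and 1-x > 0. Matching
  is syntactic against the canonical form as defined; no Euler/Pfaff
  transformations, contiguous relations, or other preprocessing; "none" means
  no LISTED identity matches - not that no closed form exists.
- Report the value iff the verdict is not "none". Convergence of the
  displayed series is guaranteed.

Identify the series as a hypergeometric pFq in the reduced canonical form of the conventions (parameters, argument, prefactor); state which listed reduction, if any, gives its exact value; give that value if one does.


Canonical form: C = -\frac{5}{2} times 2F2 with upper {-\frac{3}{5}, \frac{2}{3}}, lower {1, 3}, x = 2. Verdict: none (x = 2): each listed identity misses the multisets {-\frac{3}{5}, \frac{2}{3}} ; {1, 3}.

Structural cue: with t_0 = -\frac{5}{2}, the denominator's factorial ratio (C = -5/2) is a lower Pochhammer.
Step ratio: r(k) = 2 * (k-\frac{3}{5}) (k+\frac{2}{3}) / [(k+1) (k+3) (k+1)] - rational in k, leading ratio 2; with t_0 = -\frac{5}{2}, classification follows.


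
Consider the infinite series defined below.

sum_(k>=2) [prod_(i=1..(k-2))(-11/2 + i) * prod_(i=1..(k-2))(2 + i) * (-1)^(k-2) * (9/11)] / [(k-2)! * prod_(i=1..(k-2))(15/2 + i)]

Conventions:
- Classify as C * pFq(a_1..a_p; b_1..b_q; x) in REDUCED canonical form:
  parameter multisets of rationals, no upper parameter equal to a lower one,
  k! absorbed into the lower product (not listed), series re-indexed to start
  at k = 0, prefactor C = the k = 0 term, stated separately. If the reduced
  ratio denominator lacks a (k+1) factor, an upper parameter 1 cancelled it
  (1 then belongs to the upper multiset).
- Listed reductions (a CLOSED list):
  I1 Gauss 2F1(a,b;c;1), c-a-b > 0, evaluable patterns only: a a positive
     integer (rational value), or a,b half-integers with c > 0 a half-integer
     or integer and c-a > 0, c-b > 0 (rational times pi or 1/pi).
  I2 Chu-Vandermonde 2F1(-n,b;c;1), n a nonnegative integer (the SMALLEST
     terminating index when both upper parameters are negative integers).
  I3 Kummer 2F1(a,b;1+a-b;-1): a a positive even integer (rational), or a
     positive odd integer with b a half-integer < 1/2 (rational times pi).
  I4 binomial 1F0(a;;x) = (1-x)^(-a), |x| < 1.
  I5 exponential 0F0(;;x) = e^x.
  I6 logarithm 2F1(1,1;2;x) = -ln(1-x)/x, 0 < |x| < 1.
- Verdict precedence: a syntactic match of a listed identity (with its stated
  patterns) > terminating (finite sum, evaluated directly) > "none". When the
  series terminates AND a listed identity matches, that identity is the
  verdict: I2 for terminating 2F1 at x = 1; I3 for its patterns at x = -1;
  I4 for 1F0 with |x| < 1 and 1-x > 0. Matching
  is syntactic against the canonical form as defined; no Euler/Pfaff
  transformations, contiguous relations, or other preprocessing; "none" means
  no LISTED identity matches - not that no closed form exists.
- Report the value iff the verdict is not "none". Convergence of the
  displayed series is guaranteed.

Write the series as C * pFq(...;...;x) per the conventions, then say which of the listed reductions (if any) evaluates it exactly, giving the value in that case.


Structural cue: from the first term 9/11: the running product (C = 9/11) telescopes to a rising factorial.
Adjacent-term ratio: r(k) = (-1) * (k-9/2) (k+3) / [(k+17/2) (k+1)] - rational; roots negated = parameters, x = (-1), C = 9/11.

Prefactor 9/11, argument -1: 2F1 with upper {-9/2, 3} over lower {17/2}. Verdict: the Kummer evaluation I3 matches (x = -1; c = 17/2 equals 1+a-b for upper {-9/2, 3}: listed pattern). Hence: (36855/32768) * pi.
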